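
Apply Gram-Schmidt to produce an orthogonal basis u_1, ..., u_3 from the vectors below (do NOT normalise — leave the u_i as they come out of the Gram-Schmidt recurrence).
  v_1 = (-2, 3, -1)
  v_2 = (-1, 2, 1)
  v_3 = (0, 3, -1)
Orthogonal basis:
  u_1 = (-2, 3, -1)
  u_2 = (0, 1/2, 3/2)
  u_3 = (10/7, 6/7, -2/7)

Apply the Gram-Schmidt recurrence
  u_1 = v_1
  u_i = v_i − Σ_{j<i} ((v_i · u_j) / (u_j · u_j)) · u_j.

Step by step this gives:
  u_1 = (-2, 3, -1)
  u_2 = (0, 1/2, 3/2)
  u_3 = (10/7, 6/7, -2/7)

Orthogonality check:
  u_2 · u_1 = 0 (should be 0)
  u_3 · u_1 = 0 (should be 0)
  u_3 · u_2 = 0 (should be 0)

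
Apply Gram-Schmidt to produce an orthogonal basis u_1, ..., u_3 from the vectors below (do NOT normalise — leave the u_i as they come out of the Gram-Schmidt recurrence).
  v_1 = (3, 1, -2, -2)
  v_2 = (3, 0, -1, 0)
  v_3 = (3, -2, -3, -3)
Orthogonal basis:
  u_1 = (3, 1, -2, -2)
  u_2 = (7/6, -11/18, 2/9, 11/9)
  u_3 = (-18/59, -176/59, -54/59, -61/59)

Apply the Gram-Schmidt recurrence
  u_1 = v_1
  u_i = v_i − Σ_{j<i} ((v_i · u_j) / (u_j · u_j)) · u_j.

Step by step this gives:
  u_1 = (3, 1, -2, -2)
  u_2 = (7/6, -11/18, 2/9, 11/9)
  u_3 = (-18/59, -176/59, -54/59, -61/59)

Orthogonality check:
  u_2 · u_1 = 0 (should be 0)
  u_3 · u_1 = 0 (should be 0)
  u_3 · u_2 = 0 (should be 0)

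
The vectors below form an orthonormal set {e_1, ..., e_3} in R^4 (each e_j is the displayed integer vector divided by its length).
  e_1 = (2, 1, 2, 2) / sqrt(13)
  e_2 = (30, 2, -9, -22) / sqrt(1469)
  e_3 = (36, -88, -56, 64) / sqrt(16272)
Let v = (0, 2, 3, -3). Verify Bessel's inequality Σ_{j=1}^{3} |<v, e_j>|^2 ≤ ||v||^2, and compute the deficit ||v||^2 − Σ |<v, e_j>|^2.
Σ |<v, e_j>|^2 = 173/9; ||v||^2 = 22; deficit = 25/9

Write each e_j = u_j / sqrt(<u_j, u_j>) where u_j is the displayed integer vector. Then <v, e_j> = <v, u_j> / sqrt(<u_j, u_j>), so |<v, e_j>|^2 = <v, u_j>^2 / <u_j, u_j>.
Coefficients: <v, e_1> = 2/sqrt(13), <v, e_2> = 43/sqrt(1469), <v, e_3> = -536/sqrt(16272).
Square and sum: Σ |<v, e_j>|^2 = 173/9.
Compute ||v||^2 = v·v = 22.
Deficit = 22 − 173/9 = 25/9 ≥ 0, confirming Bessel's inequality. (The deficit equals ||v − Σ <v,e_j> e_j||^2, the squared distance from v to span{e_j}.)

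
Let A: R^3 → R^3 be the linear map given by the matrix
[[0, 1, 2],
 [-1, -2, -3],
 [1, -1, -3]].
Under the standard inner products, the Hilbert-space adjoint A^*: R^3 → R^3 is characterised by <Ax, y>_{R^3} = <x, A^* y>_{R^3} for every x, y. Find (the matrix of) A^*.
A^* = A^T =
[[0, -1, 1],
 [1, -2, -1],
 [2, -3, -3]]

For real matrices with standard dot products, the defining identity <Ax, y> = <x, A^* y> gives (Ax)^T y = x^T (A^*) y, i.e. x^T A^T y = x^T (A^*) y. Since this holds for all x, y, we must have A^* = A^T. Therefore
A^* =
[[0, -1, 1],
 [1, -2, -1],
 [2, -3, -3]].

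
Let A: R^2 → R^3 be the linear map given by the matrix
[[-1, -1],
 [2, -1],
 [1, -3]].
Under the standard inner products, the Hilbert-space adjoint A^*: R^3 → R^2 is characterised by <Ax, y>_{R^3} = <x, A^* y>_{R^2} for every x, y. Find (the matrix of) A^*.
A^* = A^T =
[[-1, 2, 1],
 [-1, -1, -3]]

For real matrices with standard dot products, the defining identity <Ax, y> = <x, A^* y> gives (Ax)^T y = x^T (A^*) y, i.e. x^T A^T y = x^T (A^*) y. Since this holds for all x, y, we must have A^* = A^T. Therefore
A^* =
[[-1, 2, 1],
 [-1, -1, -3]].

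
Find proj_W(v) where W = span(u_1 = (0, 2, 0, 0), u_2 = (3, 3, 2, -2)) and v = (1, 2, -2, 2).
proj_W(v) = (-15/17, 2, -10/17, 10/17)

Set up U = [u_1 | ... | u_2] ∈ R^(4×2). The projector onto W = col(U) is P = U (U^T U)^(-1) U^T.
Compute U^T U =
  [4, 6]
  [6, 26],
and U^T v = (4, 1).
Solve U^T U · c = U^T v for the coefficients: c = (49/34, -5/17). The projection is proj_W(v) = U c.
Check: (v - proj_W(v)) · u_1 = 0  (should be 0).
Check: (v - proj_W(v)) · u_2 = 0  (should be 0).
Result: proj_W(v) = (-15/17, 2, -10/17, 10/17).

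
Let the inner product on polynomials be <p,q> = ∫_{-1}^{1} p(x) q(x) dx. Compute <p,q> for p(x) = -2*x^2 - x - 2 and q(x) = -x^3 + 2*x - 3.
<p,q> = 226/15

Expand the product: p(x)·q(x) = 2*x^5 + x^4 - 2*x^3 + 4*x^2 - x + 6.
∫_{-1}^{1} of each monomial x^k gives [2/(k+1) if k even, 0 if k odd]. Integrating term-by-term (or equivalently evaluating the antiderivative F(x) = x^6/3 + x^5/5 - x^4/2 + 4*x^3/3 - x^2/2 + 6*x at the endpoints):
  F(1) − F(−1) = 103/15 − (-41/5) = 226/15.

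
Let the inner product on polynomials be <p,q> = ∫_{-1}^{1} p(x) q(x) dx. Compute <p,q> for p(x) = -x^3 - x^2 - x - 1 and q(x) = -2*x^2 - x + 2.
<p,q> = -32/15

Expand the product: p(x)·q(x) = 2*x^5 + 3*x^4 + x^3 + x^2 - x - 2.
∫_{-1}^{1} of each monomial x^k gives [2/(k+1) if k even, 0 if k odd]. Integrating term-by-term (or equivalently evaluating the antiderivative F(x) = x^6/3 + 3*x^5/5 + x^4/4 + x^3/3 - x^2/2 - 2*x at the endpoints):
  F(1) − F(−1) = -59/60 − (23/20) = -32/15.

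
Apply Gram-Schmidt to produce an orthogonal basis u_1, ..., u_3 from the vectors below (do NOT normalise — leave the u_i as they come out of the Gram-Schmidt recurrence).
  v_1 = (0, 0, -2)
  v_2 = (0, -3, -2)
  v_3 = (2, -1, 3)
Orthogonal basis:
  u_1 = (0, 0, -2)
  u_2 = (0, -3, 0)
  u_3 = (2, 0, 0)

Apply the Gram-Schmidt recurrence
  u_1 = v_1
  u_i = v_i − Σ_{j<i} ((v_i · u_j) / (u_j · u_j)) · u_j.

Step by step this gives:
  u_1 = (0, 0, -2)
  u_2 = (0, -3, 0)
  u_3 = (2, 0, 0)

Orthogonality check:
  u_2 · u_1 = 0 (should be 0)
  u_3 · u_1 = 0 (should be 0)
  u_3 · u_2 = 0 (should be 0)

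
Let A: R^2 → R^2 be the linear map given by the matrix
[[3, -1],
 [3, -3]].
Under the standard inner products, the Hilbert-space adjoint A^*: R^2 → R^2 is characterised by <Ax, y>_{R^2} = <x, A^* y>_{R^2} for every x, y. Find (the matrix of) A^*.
A^* = A^T =
[[3, 3],
 [-1, -3]]

For real matrices with standard dot products, the defining identity <Ax, y> = <x, A^* y> gives (Ax)^T y = x^T (A^*) y, i.e. x^T A^T y = x^T (A^*) y. Since this holds for all x, y, we must have A^* = A^T. Therefore
A^* =
[[3, 3],
 [-1, -3]].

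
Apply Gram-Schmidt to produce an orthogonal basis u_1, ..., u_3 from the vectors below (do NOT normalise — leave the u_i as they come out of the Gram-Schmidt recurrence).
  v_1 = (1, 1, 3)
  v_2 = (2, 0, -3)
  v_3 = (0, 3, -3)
Orthogonal basis:
  u_1 = (1, 1, 3)
  u_2 = (29/11, 7/11, -12/11)
  u_3 = (-99/94, 297/94, -33/47)

Apply the Gram-Schmidt recurrence
  u_1 = v_1
  u_i = v_i − Σ_{j<i} ((v_i · u_j) / (u_j · u_j)) · u_j.

Step by step this gives:
  u_1 = (1, 1, 3)
  u_2 = (29/11, 7/11, -12/11)
  u_3 = (-99/94, 297/94, -33/47)

Orthogonality check:
  u_2 · u_1 = 0 (should be 0)
  u_3 · u_1 = 0 (should be 0)
  u_3 · u_2 = 0 (should be 0)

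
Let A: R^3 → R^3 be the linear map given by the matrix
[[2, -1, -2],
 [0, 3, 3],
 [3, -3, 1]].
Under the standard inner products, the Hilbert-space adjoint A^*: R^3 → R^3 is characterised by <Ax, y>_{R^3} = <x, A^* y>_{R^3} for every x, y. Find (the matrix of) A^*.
A^* = A^T =
[[2, 0, 3],
 [-1, 3, -3],
 [-2, 3, 1]]

For real matrices with standard dot products, the defining identity <Ax, y> = <x, A^* y> gives (Ax)^T y = x^T (A^*) y, i.e. x^T A^T y = x^T (A^*) y. Since this holds for all x, y, we must have A^* = A^T. Therefore
A^* =
[[2, 0, 3],
 [-1, 3, -3],
 [-2, 3, 1]].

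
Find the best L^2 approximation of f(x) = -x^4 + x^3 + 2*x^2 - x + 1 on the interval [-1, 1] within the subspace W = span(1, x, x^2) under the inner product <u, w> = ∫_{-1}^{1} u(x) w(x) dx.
g(x) = 8*x^2/7 - 2*x/5 + 38/35

The best approximation g ∈ W is the orthogonal projection of f onto W. Writing g = a_0 + a_1 x + a_2 x^2, the coefficients solve the normal equations G · a = b where
  G_{ij} = <φ_i, φ_j> and b_i = <f, φ_i>, with φ_0 = 1, φ_1 = x, φ_2 = x^2.
G =
  [2, 0, 2/3]
  [0, 2/3, 0]
  [2/3, 0, 2/5],
b = (44/15, -4/15, 124/105).
Solving gives a_0 = 38/35, a_1 = -2/5, a_2 = 8/7, so
  g(x) = 8*x^2/7 - 2*x/5 + 38/35.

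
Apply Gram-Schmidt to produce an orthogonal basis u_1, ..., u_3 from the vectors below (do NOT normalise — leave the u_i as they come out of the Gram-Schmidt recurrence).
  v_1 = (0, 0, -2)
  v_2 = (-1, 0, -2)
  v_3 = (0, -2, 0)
Orthogonal basis:
  u_1 = (0, 0, -2)
  u_2 = (-1, 0, 0)
  u_3 = (0, -2, 0)

Apply the Gram-Schmidt recurrence
  u_1 = v_1
  u_i = v_i − Σ_{j<i} ((v_i · u_j) / (u_j · u_j)) · u_j.

Step by step this gives:
  u_1 = (0, 0, -2)
  u_2 = (-1, 0, 0)
  u_3 = (0, -2, 0)

Orthogonality check:
  u_2 · u_1 = 0 (should be 0)
  u_3 · u_1 = 0 (should be 0)
  u_3 · u_2 = 0 (should be 0)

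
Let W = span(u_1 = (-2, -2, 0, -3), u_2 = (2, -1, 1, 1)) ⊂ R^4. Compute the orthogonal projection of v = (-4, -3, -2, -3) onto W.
proj_W(v) = (-166/47, -167/94, -55/94, -194/47)

Set up U = [u_1 | ... | u_2] ∈ R^(4×2). The projector onto W = col(U) is P = U (U^T U)^(-1) U^T.
Compute U^T U =
  [17, -5]
  [-5, 7],
and U^T v = (23, -10).
Solve U^T U · c = U^T v for the coefficients: c = (111/94, -55/94). The projection is proj_W(v) = U c.
Check: (v - proj_W(v)) · u_1 = 0  (should be 0).
Check: (v - proj_W(v)) · u_2 = 0  (should be 0).
Result: proj_W(v) = (-166/47, -167/94, -55/94, -194/47).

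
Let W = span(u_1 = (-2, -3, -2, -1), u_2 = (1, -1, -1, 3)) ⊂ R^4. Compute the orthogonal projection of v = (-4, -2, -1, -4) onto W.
proj_W(v) = (-119/36, -9/4, -41/36, -157/36)

Set up U = [u_1 | ... | u_2] ∈ R^(4×2). The projector onto W = col(U) is P = U (U^T U)^(-1) U^T.
Compute U^T U =
  [18, 0]
  [0, 12],
and U^T v = (20, -13).
Solve U^T U · c = U^T v for the coefficients: c = (10/9, -13/12). The projection is proj_W(v) = U c.
Check: (v - proj_W(v)) · u_1 = 0  (should be 0).
Check: (v - proj_W(v)) · u_2 = 0  (should be 0).
Result: proj_W(v) = (-119/36, -9/4, -41/36, -157/36).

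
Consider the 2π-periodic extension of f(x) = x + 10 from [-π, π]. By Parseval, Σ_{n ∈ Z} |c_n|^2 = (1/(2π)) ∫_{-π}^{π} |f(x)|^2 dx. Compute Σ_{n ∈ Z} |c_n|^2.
Σ |c_n|^2 = π^2/3 + 100

Expand and integrate term by term over [-π, π]:
  ∫ (x)^2 dx = 1·(2π^3/3); ∫ 2·1·(10)·x dx = 0 (odd integrand); ∫ 10^2 dx = 100·2π.
So (1/(2π)) ∫_{-π}^{π} (x + 10)^2 dx = 1π^2/3 + 100 = π^2/3 + 100.
Parseval ⇒ Σ |c_n|^2 = π^2/3 + 100.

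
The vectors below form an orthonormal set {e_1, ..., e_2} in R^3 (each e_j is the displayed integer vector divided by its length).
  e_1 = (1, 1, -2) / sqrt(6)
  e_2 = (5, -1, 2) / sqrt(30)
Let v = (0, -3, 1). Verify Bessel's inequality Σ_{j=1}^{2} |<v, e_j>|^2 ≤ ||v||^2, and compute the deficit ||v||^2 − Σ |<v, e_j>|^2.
Σ |<v, e_j>|^2 = 5; ||v||^2 = 10; deficit = 5

Write each e_j = u_j / sqrt(<u_j, u_j>) where u_j is the displayed integer vector. Then <v, e_j> = <v, u_j> / sqrt(<u_j, u_j>), so |<v, e_j>|^2 = <v, u_j>^2 / <u_j, u_j>.
Coefficients: <v, e_1> = -5/sqrt(6), <v, e_2> = 5/sqrt(30).
Square and sum: Σ |<v, e_j>|^2 = 5.
Compute ||v||^2 = v·v = 10.
Deficit = 10 − 5 = 5 ≥ 0, confirming Bessel's inequality. (The deficit equals ||v − Σ <v,e_j> e_j||^2, the squared distance from v to span{e_j}.)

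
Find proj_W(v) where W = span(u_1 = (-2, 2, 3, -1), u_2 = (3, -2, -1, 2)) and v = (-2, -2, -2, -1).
proj_W(v) = (-31/33, -2/11, -83/33, -34/33)

Set up U = [u_1 | ... | u_2] ∈ R^(4×2). The projector onto W = col(U) is P = U (U^T U)^(-1) U^T.
Compute U^T U =
  [18, -15]
  [-15, 18],
and U^T v = (-5, -2).
Solve U^T U · c = U^T v for the coefficients: c = (-40/33, -37/33). The projection is proj_W(v) = U c.
Check: (v - proj_W(v)) · u_1 = 0  (should be 0).
Check: (v - proj_W(v)) · u_2 = 0  (should be 0).
Result: proj_W(v) = (-31/33, -2/11, -83/33, -34/33).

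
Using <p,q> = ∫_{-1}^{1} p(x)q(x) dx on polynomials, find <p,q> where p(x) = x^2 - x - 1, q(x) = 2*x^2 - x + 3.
<p,q> = -58/15

Expand the product: p(x)·q(x) = 2*x^4 - 3*x^3 + 2*x^2 - 2*x - 3.
∫_{-1}^{1} of each monomial x^k gives [2/(k+1) if k even, 0 if k odd]. Integrating term-by-term (or equivalently evaluating the antiderivative F(x) = 2*x^5/5 - 3*x^4/4 + 2*x^3/3 - x^2 - 3*x at the endpoints):
  F(1) − F(−1) = -221/60 − (11/60) = -58/15.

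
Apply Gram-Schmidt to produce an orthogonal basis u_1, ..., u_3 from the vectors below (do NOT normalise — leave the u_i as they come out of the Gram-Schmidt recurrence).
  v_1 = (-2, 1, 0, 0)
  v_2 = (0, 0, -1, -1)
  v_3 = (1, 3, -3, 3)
Orthogonal basis:
  u_1 = (-2, 1, 0, 0)
  u_2 = (0, 0, -1, -1)
  u_3 = (7/5, 14/5, -3, 3)

Apply the Gram-Schmidt recurrence
  u_1 = v_1
  u_i = v_i − Σ_{j<i} ((v_i · u_j) / (u_j · u_j)) · u_j.

Step by step this gives:
  u_1 = (-2, 1, 0, 0)
  u_2 = (0, 0, -1, -1)
  u_3 = (7/5, 14/5, -3, 3)

Orthogonality check:
  u_2 · u_1 = 0 (should be 0)
  u_3 · u_1 = 0 (should be 0)
  u_3 · u_2 = 0 (should be 0)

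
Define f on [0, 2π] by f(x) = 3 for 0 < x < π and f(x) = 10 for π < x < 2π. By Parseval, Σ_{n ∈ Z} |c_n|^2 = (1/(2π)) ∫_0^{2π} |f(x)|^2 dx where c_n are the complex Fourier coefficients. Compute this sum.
Σ |c_n|^2 = 109/2

Parseval equates the L^2 energy of f (normalised by 1/(2π)) with the ℓ^2 sum of its Fourier coefficients: (1/(2π)) ∫_0^{2π} |f|^2 = Σ |c_n|^2.
Compute the left side: (1/(2π)) [∫_0^π 3^2 dx + ∫_π^{2π} 10^2 dx] = (1/(2π)) · (9π + 100π) = (9 + 100)/2 = 109/2.
So Σ_{n ∈ Z} |c_n|^2 = 109/2.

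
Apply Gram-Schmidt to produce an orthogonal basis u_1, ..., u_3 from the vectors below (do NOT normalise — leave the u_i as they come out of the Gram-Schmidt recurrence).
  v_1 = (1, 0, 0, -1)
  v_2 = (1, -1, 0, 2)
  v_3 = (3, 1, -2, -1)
Orthogonal basis:
  u_1 = (1, 0, 0, -1)
  u_2 = (3/2, -1, 0, 3/2)
  u_3 = (5/11, 15/11, -2, 5/11)

Apply the Gram-Schmidt recurrence
  u_1 = v_1
  u_i = v_i − Σ_{j<i} ((v_i · u_j) / (u_j · u_j)) · u_j.

Step by step this gives:
  u_1 = (1, 0, 0, -1)
  u_2 = (3/2, -1, 0, 3/2)
  u_3 = (5/11, 15/11, -2, 5/11)

Orthogonality check:
  u_2 · u_1 = 0 (should be 0)
  u_3 · u_1 = 0 (should be 0)
  u_3 · u_2 = 0 (should be 0)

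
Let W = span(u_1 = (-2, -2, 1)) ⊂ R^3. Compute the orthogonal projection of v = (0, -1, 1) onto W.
proj_W(v) = (-2/3, -2/3, 1/3)

Set up U = [u_1 | ... | u_1] ∈ R^(3×1). The projector onto W = col(U) is P = U (U^T U)^(-1) U^T.
Compute U^T U =
  [9],
and U^T v = (3).
Solve U^T U · c = U^T v for the coefficients: c = (1/3). The projection is proj_W(v) = U c.
Check: (v - proj_W(v)) · u_1 = 0  (should be 0).
Result: proj_W(v) = (-2/3, -2/3, 1/3).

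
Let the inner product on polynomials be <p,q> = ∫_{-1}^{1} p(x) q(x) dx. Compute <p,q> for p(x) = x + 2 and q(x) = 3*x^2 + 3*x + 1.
<p,q> = 10

Expand the product: p(x)·q(x) = 3*x^3 + 9*x^2 + 7*x + 2.
∫_{-1}^{1} of each monomial x^k gives [2/(k+1) if k even, 0 if k odd]. Integrating term-by-term (or equivalently evaluating the antiderivative F(x) = 3*x^4/4 + 3*x^3 + 7*x^2/2 + 2*x at the endpoints):
  F(1) − F(−1) = 37/4 − (-3/4) = 10.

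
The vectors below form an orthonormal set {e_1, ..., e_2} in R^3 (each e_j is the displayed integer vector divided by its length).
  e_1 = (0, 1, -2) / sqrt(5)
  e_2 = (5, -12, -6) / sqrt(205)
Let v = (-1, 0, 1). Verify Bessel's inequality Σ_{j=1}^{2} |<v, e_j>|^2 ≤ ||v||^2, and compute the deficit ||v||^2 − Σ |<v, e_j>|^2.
Σ |<v, e_j>|^2 = 57/41; ||v||^2 = 2; deficit = 25/41

Write each e_j = u_j / sqrt(<u_j, u_j>) where u_j is the displayed integer vector. Then <v, e_j> = <v, u_j> / sqrt(<u_j, u_j>), so |<v, e_j>|^2 = <v, u_j>^2 / <u_j, u_j>.
Coefficients: <v, e_1> = -2/sqrt(5), <v, e_2> = -11/sqrt(205).
Square and sum: Σ |<v, e_j>|^2 = 57/41.
Compute ||v||^2 = v·v = 2.
Deficit = 2 − 57/41 = 25/41 ≥ 0, confirming Bessel's inequality. (The deficit equals ||v − Σ <v,e_j> e_j||^2, the squared distance from v to span{e_j}.)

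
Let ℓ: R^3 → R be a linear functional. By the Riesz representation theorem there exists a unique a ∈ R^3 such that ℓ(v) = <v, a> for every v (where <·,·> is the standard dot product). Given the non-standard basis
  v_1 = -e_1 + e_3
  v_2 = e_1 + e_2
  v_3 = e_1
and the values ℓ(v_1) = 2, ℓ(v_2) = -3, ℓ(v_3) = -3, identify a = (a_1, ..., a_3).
a = (-3, 0, -1)

Write a = (a_1, ..., a_3) in the standard basis. For each basis vector v_i, ℓ(v_i) = <v_i, a> is a linear equation in the a_j's. Collect the n equations into a matrix system V a = ℓ, where row i of V is v_i (expressed in the standard basis). Since V is invertible (lower-triangular with 1s on the diagonal, up to permutation), solve by back-substitution:
  V =
[[-1, 0, 1],
 [1, 1, 0],
 [1, 0, 0]]
  V a = (2, -3, -3)
Solving gives a = (-3, 0, -1).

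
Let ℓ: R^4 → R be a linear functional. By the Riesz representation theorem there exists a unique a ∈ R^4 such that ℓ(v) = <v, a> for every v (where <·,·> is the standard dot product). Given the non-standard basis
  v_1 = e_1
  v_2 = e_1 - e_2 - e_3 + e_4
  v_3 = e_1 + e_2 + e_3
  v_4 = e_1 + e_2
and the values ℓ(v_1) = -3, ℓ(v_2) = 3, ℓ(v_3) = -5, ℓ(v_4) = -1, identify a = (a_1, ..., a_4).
a = (-3, 2, -4, 4)

Write a = (a_1, ..., a_4) in the standard basis. For each basis vector v_i, ℓ(v_i) = <v_i, a> is a linear equation in the a_j's. Collect the n equations into a matrix system V a = ℓ, where row i of V is v_i (expressed in the standard basis). Since V is invertible (lower-triangular with 1s on the diagonal, up to permutation), solve by back-substitution:
  V =
[[1, 0, 0, 0],
 [1, -1, -1, 1],
 [1, 1, 1, 0],
 [1, 1, 0, 0]]
  V a = (-3, 3, -5, -1)
Solving gives a = (-3, 2, -4, 4).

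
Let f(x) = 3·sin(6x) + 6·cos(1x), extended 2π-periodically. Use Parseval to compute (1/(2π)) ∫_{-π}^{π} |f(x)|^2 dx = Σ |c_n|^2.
Σ |c_n|^2 = 45/2

Expand |f|^2 and use orthogonality of {sin(nx), cos(mx)} on [-π, π]:
  ∫_{-π}^{π} sin(nx)^2 dx = π, ∫ cos(mx)^2 dx = π, and cross terms integrate to 0.
So ∫_{-π}^{π} f(x)^2 dx = 3^2 · π + 6^2 · π = (9 + 36)π.
Divide by 2π: (9 + 36)/2 = 45/2.
By Parseval, this equals Σ |c_n|^2.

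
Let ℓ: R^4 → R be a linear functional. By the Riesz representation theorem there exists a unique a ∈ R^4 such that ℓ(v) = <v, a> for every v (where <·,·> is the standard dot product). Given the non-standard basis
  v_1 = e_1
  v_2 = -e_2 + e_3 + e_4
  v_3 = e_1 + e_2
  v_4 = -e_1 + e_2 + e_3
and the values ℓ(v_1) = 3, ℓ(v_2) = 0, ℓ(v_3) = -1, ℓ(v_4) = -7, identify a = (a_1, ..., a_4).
a = (3, -4, 0, -4)

Write a = (a_1, ..., a_4) in the standard basis. For each basis vector v_i, ℓ(v_i) = <v_i, a> is a linear equation in the a_j's. Collect the n equations into a matrix system V a = ℓ, where row i of V is v_i (expressed in the standard basis). Since V is invertible (lower-triangular with 1s on the diagonal, up to permutation), solve by back-substitution:
  V =
[[1, 0, 0, 0],
 [0, -1, 1, 1],
 [1, 1, 0, 0],
 [-1, 1, 1, 0]]
  V a = (3, 0, -1, -7)
Solving gives a = (3, -4, 0, -4).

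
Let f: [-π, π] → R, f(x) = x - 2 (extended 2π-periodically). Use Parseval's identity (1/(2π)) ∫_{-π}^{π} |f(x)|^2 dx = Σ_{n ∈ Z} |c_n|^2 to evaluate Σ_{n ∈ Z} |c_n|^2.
Σ |c_n|^2 = π^2/3 + 4

Expand and integrate term by term over [-π, π]:
  ∫ (x)^2 dx = 1·(2π^3/3); ∫ 2·1·(-2)·x dx = 0 (odd integrand); ∫ (-2)^2 dx = 4·2π.
So (1/(2π)) ∫_{-π}^{π} (x - 2)^2 dx = 1π^2/3 + 4 = π^2/3 + 4.
Parseval ⇒ Σ |c_n|^2 = π^2/3 + 4.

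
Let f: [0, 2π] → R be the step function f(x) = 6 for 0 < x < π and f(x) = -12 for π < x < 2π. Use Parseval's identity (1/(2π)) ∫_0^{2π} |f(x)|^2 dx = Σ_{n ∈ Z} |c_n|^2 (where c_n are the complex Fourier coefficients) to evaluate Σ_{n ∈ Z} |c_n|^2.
Σ |c_n|^2 = 90

Parseval equates the L^2 energy of f (normalised by 1/(2π)) with the ℓ^2 sum of its Fourier coefficients: (1/(2π)) ∫_0^{2π} |f|^2 = Σ |c_n|^2.
Compute the left side: (1/(2π)) [∫_0^π 6^2 dx + ∫_π^{2π} (-12)^2 dx] = (1/(2π)) · (36π + 144π) = (36 + 144)/2 = 90.
So Σ_{n ∈ Z} |c_n|^2 = 90.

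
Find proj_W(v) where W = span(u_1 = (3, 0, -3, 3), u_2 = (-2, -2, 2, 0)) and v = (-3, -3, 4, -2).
proj_W(v) = (-19/5, -12/5, 19/5, -7/5)

Set up U = [u_1 | ... | u_2] ∈ R^(4×2). The projector onto W = col(U) is P = U (U^T U)^(-1) U^T.
Compute U^T U =
  [27, -12]
  [-12, 12],
and U^T v = (-27, 20).
Solve U^T U · c = U^T v for the coefficients: c = (-7/15, 6/5). The projection is proj_W(v) = U c.
Check: (v - proj_W(v)) · u_1 = 0  (should be 0).
Check: (v - proj_W(v)) · u_2 = 0  (should be 0).
Result: proj_W(v) = (-19/5, -12/5, 19/5, -7/5).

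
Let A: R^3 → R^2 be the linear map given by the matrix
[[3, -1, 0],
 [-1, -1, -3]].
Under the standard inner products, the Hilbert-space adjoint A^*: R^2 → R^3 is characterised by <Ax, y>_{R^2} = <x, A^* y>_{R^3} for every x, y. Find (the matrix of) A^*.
A^* = A^T =
[[3, -1],
 [-1, -1],
 [0, -3]]

For real matrices with standard dot products, the defining identity <Ax, y> = <x, A^* y> gives (Ax)^T y = x^T (A^*) y, i.e. x^T A^T y = x^T (A^*) y. Since this holds for all x, y, we must have A^* = A^T. Therefore
A^* =
[[3, -1],
 [-1, -1],
 [0, -3]].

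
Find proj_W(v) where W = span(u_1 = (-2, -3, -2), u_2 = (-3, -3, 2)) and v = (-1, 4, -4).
proj_W(v) = (515/253, 372/253, -820/253)

Set up U = [u_1 | ... | u_2] ∈ R^(3×2). The projector onto W = col(U) is P = U (U^T U)^(-1) U^T.
Compute U^T U =
  [17, 11]
  [11, 22],
and U^T v = (-2, -17).
Solve U^T U · c = U^T v for the coefficients: c = (13/23, -267/253). The projection is proj_W(v) = U c.
Check: (v - proj_W(v)) · u_1 = 0  (should be 0).
Check: (v - proj_W(v)) · u_2 = 0  (should be 0).
Result: proj_W(v) = (515/253, 372/253, -820/253).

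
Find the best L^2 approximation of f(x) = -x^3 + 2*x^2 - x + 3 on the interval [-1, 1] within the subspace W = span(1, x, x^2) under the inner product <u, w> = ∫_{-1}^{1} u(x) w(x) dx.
g(x) = 2*x^2 - 8*x/5 + 3

The best approximation g ∈ W is the orthogonal projection of f onto W. Writing g = a_0 + a_1 x + a_2 x^2, the coefficients solve the normal equations G · a = b where
  G_{ij} = <φ_i, φ_j> and b_i = <f, φ_i>, with φ_0 = 1, φ_1 = x, φ_2 = x^2.
G =
  [2, 0, 2/3]
  [0, 2/3, 0]
  [2/3, 0, 2/5],
b = (22/3, -16/15, 14/5).
Solving gives a_0 = 3, a_1 = -8/5, a_2 = 2, so
  g(x) = 2*x^2 - 8*x/5 + 3.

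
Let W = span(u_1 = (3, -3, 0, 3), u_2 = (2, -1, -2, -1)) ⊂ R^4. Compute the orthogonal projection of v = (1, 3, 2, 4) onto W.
proj_W(v) = (-12/13, -7/26, 31/13, 69/26)

Set up U = [u_1 | ... | u_2] ∈ R^(4×2). The projector onto W = col(U) is P = U (U^T U)^(-1) U^T.
Compute U^T U =
  [27, 6]
  [6, 10],
and U^T v = (6, -9).
Solve U^T U · c = U^T v for the coefficients: c = (19/39, -31/26). The projection is proj_W(v) = U c.
Check: (v - proj_W(v)) · u_1 = 0  (should be 0).
Check: (v - proj_W(v)) · u_2 = 0  (should be 0).
Result: proj_W(v) = (-12/13, -7/26, 31/13, 69/26).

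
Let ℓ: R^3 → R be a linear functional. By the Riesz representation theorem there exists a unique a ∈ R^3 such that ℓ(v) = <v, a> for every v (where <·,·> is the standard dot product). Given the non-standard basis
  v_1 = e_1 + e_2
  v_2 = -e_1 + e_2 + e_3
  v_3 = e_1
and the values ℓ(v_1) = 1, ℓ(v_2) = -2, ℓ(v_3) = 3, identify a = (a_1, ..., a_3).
a = (3, -2, 3)

Write a = (a_1, ..., a_3) in the standard basis. For each basis vector v_i, ℓ(v_i) = <v_i, a> is a linear equation in the a_j's. Collect the n equations into a matrix system V a = ℓ, where row i of V is v_i (expressed in the standard basis). Since V is invertible (lower-triangular with 1s on the diagonal, up to permutation), solve by back-substitution:
  V =
[[1, 1, 0],
 [-1, 1, 1],
 [1, 0, 0]]
  V a = (1, -2, 3)
Solving gives a = (3, -2, 3).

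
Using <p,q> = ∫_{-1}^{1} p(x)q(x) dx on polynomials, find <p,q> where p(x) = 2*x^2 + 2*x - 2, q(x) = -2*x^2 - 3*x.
<p,q> = -44/15

Expand the product: p(x)·q(x) = -4*x^4 - 10*x^3 - 2*x^2 + 6*x.
∫_{-1}^{1} of each monomial x^k gives [2/(k+1) if k even, 0 if k odd]. Integrating term-by-term (or equivalently evaluating the antiderivative F(x) = -4*x^5/5 - 5*x^4/2 - 2*x^3/3 + 3*x^2 at the endpoints):
  F(1) − F(−1) = -29/30 − (59/30) = -44/15.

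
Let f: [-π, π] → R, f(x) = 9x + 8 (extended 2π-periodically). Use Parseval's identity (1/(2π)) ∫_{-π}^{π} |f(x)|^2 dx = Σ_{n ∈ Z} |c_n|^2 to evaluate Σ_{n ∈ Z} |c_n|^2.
Σ |c_n|^2 = 27π^2 + 64

Expand and integrate term by term over [-π, π]:
  ∫ (9x)^2 dx = 81·(2π^3/3); ∫ 2·9·(8)·x dx = 0 (odd integrand); ∫ 8^2 dx = 64·2π.
So (1/(2π)) ∫_{-π}^{π} (9x + 8)^2 dx = 81π^2/3 + 64 = 27π^2 + 64.
Parseval ⇒ Σ |c_n|^2 = 27π^2 + 64.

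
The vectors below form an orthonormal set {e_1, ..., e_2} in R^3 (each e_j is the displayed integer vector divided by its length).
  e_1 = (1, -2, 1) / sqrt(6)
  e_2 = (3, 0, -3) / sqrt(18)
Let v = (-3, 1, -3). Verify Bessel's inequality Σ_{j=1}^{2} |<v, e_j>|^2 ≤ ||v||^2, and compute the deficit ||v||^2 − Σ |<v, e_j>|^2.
Σ |<v, e_j>|^2 = 32/3; ||v||^2 = 19; deficit = 25/3

Write each e_j = u_j / sqrt(<u_j, u_j>) where u_j is the displayed integer vector. Then <v, e_j> = <v, u_j> / sqrt(<u_j, u_j>), so |<v, e_j>|^2 = <v, u_j>^2 / <u_j, u_j>.
Coefficients: <v, e_1> = -8/sqrt(6), <v, e_2> = 0/sqrt(18).
Square and sum: Σ |<v, e_j>|^2 = 32/3.
Compute ||v||^2 = v·v = 19.
Deficit = 19 − 32/3 = 25/3 ≥ 0, confirming Bessel's inequality. (The deficit equals ||v − Σ <v,e_j> e_j||^2, the squared distance from v to span{e_j}.)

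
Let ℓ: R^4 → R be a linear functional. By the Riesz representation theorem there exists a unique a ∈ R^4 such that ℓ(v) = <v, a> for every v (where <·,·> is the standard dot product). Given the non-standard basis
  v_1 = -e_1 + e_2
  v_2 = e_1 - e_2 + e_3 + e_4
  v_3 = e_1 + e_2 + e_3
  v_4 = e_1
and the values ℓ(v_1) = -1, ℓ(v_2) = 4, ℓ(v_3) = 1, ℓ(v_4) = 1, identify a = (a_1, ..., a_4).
a = (1, 0, 0, 3)

Write a = (a_1, ..., a_4) in the standard basis. For each basis vector v_i, ℓ(v_i) = <v_i, a> is a linear equation in the a_j's. Collect the n equations into a matrix system V a = ℓ, where row i of V is v_i (expressed in the standard basis). Since V is invertible (lower-triangular with 1s on the diagonal, up to permutation), solve by back-substitution:
  V =
[[-1, 1, 0, 0],
 [1, -1, 1, 1],
 [1, 1, 1, 0],
 [1, 0, 0, 0]]
  V a = (-1, 4, 1, 1)
Solving gives a = (1, 0, 0, 3).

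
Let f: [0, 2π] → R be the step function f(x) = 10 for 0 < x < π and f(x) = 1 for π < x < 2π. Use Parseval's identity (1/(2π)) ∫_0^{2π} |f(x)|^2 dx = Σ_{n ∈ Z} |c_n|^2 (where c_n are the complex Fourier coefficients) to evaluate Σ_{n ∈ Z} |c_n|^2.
Σ |c_n|^2 = 101/2

Parseval equates the L^2 energy of f (normalised by 1/(2π)) with the ℓ^2 sum of its Fourier coefficients: (1/(2π)) ∫_0^{2π} |f|^2 = Σ |c_n|^2.
Compute the left side: (1/(2π)) [∫_0^π 10^2 dx + ∫_π^{2π} 1^2 dx] = (1/(2π)) · (100π + 1π) = (100 + 1)/2 = 101/2.
So Σ_{n ∈ Z} |c_n|^2 = 101/2.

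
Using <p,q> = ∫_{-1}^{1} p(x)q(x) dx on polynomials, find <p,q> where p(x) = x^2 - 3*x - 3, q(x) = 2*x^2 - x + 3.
<p,q> = -86/5

Expand the product: p(x)·q(x) = 2*x^4 - 7*x^3 - 6*x - 9.
∫_{-1}^{1} of each monomial x^k gives [2/(k+1) if k even, 0 if k odd]. Integrating term-by-term (or equivalently evaluating the antiderivative F(x) = 2*x^5/5 - 7*x^4/4 - 3*x^2 - 9*x at the endpoints):
  F(1) − F(−1) = -267/20 − (77/20) = -86/5.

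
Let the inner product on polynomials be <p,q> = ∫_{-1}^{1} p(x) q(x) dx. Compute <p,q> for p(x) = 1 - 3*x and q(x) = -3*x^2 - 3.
<p,q> = -8

Expand the product: p(x)·q(x) = 9*x^3 - 3*x^2 + 9*x - 3.
∫_{-1}^{1} of each monomial x^k gives [2/(k+1) if k even, 0 if k odd]. Integrating term-by-term (or equivalently evaluating the antiderivative F(x) = 9*x^4/4 - x^3 + 9*x^2/2 - 3*x at the endpoints):
  F(1) − F(−1) = 11/4 − (43/4) = -8.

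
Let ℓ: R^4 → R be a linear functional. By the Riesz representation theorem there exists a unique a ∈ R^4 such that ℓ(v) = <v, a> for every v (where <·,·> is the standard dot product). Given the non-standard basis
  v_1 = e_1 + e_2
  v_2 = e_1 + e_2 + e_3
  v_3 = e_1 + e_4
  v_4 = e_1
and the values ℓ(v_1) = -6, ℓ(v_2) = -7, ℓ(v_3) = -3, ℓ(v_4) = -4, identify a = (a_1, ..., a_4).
a = (-4, -2, -1, 1)

Write a = (a_1, ..., a_4) in the standard basis. For each basis vector v_i, ℓ(v_i) = <v_i, a> is a linear equation in the a_j's. Collect the n equations into a matrix system V a = ℓ, where row i of V is v_i (expressed in the standard basis). Since V is invertible (lower-triangular with 1s on the diagonal, up to permutation), solve by back-substitution:
  V =
[[1, 1, 0, 0],
 [1, 1, 1, 0],
 [1, 0, 0, 1],
 [1, 0, 0, 0]]
  V a = (-6, -7, -3, -4)
Solving gives a = (-4, -2, -1, 1).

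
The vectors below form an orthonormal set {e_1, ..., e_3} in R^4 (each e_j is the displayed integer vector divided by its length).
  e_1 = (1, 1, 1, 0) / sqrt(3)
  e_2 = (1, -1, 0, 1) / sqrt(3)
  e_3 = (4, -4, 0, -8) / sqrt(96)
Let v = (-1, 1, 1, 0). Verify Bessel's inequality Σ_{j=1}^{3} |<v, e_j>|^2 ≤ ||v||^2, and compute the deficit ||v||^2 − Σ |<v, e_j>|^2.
Σ |<v, e_j>|^2 = 7/3; ||v||^2 = 3; deficit = 2/3

Write each e_j = u_j / sqrt(<u_j, u_j>) where u_j is the displayed integer vector. Then <v, e_j> = <v, u_j> / sqrt(<u_j, u_j>), so |<v, e_j>|^2 = <v, u_j>^2 / <u_j, u_j>.
Coefficients: <v, e_1> = 1/sqrt(3), <v, e_2> = -2/sqrt(3), <v, e_3> = -8/sqrt(96).
Square and sum: Σ |<v, e_j>|^2 = 7/3.
Compute ||v||^2 = v·v = 3.
Deficit = 3 − 7/3 = 2/3 ≥ 0, confirming Bessel's inequality. (The deficit equals ||v − Σ <v,e_j> e_j||^2, the squared distance from v to span{e_j}.)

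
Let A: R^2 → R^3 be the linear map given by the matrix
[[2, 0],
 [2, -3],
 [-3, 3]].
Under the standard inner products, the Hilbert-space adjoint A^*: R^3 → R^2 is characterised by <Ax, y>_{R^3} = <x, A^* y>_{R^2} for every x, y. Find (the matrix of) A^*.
A^* = A^T =
[[2, 2, -3],
 [0, -3, 3]]

For real matrices with standard dot products, the defining identity <Ax, y> = <x, A^* y> gives (Ax)^T y = x^T (A^*) y, i.e. x^T A^T y = x^T (A^*) y. Since this holds for all x, y, we must have A^* = A^T. Therefore
A^* =
[[2, 2, -3],
 [0, -3, 3]].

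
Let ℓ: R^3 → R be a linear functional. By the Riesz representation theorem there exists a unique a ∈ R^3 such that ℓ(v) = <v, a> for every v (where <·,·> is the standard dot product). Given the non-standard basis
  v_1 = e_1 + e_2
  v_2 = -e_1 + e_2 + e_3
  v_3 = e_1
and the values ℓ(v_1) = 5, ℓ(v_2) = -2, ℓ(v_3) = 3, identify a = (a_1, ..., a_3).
a = (3, 2, -1)

Write a = (a_1, ..., a_3) in the standard basis. For each basis vector v_i, ℓ(v_i) = <v_i, a> is a linear equation in the a_j's. Collect the n equations into a matrix system V a = ℓ, where row i of V is v_i (expressed in the standard basis). Since V is invertible (lower-triangular with 1s on the diagonal, up to permutation), solve by back-substitution:
  V =
[[1, 1, 0],
 [-1, 1, 1],
 [1, 0, 0]]
  V a = (5, -2, 3)
Solving gives a = (3, 2, -1).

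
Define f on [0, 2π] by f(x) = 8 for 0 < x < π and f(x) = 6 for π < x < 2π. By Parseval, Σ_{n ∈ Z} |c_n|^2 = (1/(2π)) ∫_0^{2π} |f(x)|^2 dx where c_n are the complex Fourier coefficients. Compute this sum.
Σ |c_n|^2 = 50

Parseval equates the L^2 energy of f (normalised by 1/(2π)) with the ℓ^2 sum of its Fourier coefficients: (1/(2π)) ∫_0^{2π} |f|^2 = Σ |c_n|^2.
Compute the left side: (1/(2π)) [∫_0^π 8^2 dx + ∫_π^{2π} 6^2 dx] = (1/(2π)) · (64π + 36π) = (64 + 36)/2 = 50.
So Σ_{n ∈ Z} |c_n|^2 = 50.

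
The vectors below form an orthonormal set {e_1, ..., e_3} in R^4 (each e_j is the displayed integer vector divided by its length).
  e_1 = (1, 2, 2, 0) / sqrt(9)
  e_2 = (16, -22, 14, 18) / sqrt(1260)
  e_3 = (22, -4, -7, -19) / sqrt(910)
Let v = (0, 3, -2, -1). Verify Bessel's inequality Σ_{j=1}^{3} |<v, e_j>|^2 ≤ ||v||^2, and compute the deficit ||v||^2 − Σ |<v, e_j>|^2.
Σ |<v, e_j>|^2 = 283/26; ||v||^2 = 14; deficit = 81/26

Write each e_j = u_j / sqrt(<u_j, u_j>) where u_j is the displayed integer vector. Then <v, e_j> = <v, u_j> / sqrt(<u_j, u_j>), so |<v, e_j>|^2 = <v, u_j>^2 / <u_j, u_j>.
Coefficients: <v, e_1> = 2/sqrt(9), <v, e_2> = -112/sqrt(1260), <v, e_3> = 21/sqrt(910).
Square and sum: Σ |<v, e_j>|^2 = 283/26.
Compute ||v||^2 = v·v = 14.
Deficit = 14 − 283/26 = 81/26 ≥ 0, confirming Bessel's inequality. (The deficit equals ||v − Σ <v,e_j> e_j||^2, the squared distance from v to span{e_j}.)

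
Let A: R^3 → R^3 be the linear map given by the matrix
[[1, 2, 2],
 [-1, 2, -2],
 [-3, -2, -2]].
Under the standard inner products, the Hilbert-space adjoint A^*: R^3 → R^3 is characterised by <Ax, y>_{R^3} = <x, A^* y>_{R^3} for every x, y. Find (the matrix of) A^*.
A^* = A^T =
[[1, -1, -3],
 [2, 2, -2],
 [2, -2, -2]]

For real matrices with standard dot products, the defining identity <Ax, y> = <x, A^* y> gives (Ax)^T y = x^T (A^*) y, i.e. x^T A^T y = x^T (A^*) y. Since this holds for all x, y, we must have A^* = A^T. Therefore
A^* =
[[1, -1, -3],
 [2, 2, -2],
 [2, -2, -2]].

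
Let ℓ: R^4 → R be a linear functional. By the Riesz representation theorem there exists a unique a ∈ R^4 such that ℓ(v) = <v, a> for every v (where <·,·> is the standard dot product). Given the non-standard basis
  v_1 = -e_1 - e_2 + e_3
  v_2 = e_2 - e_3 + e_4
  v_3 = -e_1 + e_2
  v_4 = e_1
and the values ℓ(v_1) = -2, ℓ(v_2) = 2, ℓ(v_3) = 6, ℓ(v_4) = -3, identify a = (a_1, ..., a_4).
a = (-3, 3, -2, -3)

Write a = (a_1, ..., a_4) in the standard basis. For each basis vector v_i, ℓ(v_i) = <v_i, a> is a linear equation in the a_j's. Collect the n equations into a matrix system V a = ℓ, where row i of V is v_i (expressed in the standard basis). Since V is invertible (lower-triangular with 1s on the diagonal, up to permutation), solve by back-substitution:
  V =
[[-1, -1, 1, 0],
 [0, 1, -1, 1],
 [-1, 1, 0, 0],
 [1, 0, 0, 0]]
  V a = (-2, 2, 6, -3)
Solving gives a = (-3, 3, -2, -3).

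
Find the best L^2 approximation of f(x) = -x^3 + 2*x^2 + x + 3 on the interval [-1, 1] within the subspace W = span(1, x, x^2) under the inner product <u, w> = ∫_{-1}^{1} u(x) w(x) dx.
g(x) = 2*x^2 + 2*x/5 + 3

The best approximation g ∈ W is the orthogonal projection of f onto W. Writing g = a_0 + a_1 x + a_2 x^2, the coefficients solve the normal equations G · a = b where
  G_{ij} = <φ_i, φ_j> and b_i = <f, φ_i>, with φ_0 = 1, φ_1 = x, φ_2 = x^2.
G =
  [2, 0, 2/3]
  [0, 2/3, 0]
  [2/3, 0, 2/5],
b = (22/3, 4/15, 14/5).
Solving gives a_0 = 3, a_1 = 2/5, a_2 = 2, so
  g(x) = 2*x^2 + 2*x/5 + 3.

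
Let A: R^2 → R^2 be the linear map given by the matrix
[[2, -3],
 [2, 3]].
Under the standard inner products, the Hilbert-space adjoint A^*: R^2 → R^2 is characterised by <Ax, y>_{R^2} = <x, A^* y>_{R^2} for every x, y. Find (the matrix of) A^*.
A^* = A^T =
[[2, 2],
 [-3, 3]]

For real matrices with standard dot products, the defining identity <Ax, y> = <x, A^* y> gives (Ax)^T y = x^T (A^*) y, i.e. x^T A^T y = x^T (A^*) y. Since this holds for all x, y, we must have A^* = A^T. Therefore
A^* =
[[2, 2],
 [-3, 3]].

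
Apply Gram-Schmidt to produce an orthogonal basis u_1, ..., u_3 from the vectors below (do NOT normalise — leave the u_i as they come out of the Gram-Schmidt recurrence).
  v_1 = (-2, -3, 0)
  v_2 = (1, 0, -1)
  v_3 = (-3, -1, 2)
Orthogonal basis:
  u_1 = (-2, -3, 0)
  u_2 = (9/13, -6/13, -1)
  u_3 = (-3/22, 1/11, -3/22)

Apply the Gram-Schmidt recurrence
  u_1 = v_1
  u_i = v_i − Σ_{j<i} ((v_i · u_j) / (u_j · u_j)) · u_j.

Step by step this gives:
  u_1 = (-2, -3, 0)
  u_2 = (9/13, -6/13, -1)
  u_3 = (-3/22, 1/11, -3/22)

Orthogonality check:
  u_2 · u_1 = 0 (should be 0)
  u_3 · u_1 = 0 (should be 0)
  u_3 · u_2 = 0 (should be 0)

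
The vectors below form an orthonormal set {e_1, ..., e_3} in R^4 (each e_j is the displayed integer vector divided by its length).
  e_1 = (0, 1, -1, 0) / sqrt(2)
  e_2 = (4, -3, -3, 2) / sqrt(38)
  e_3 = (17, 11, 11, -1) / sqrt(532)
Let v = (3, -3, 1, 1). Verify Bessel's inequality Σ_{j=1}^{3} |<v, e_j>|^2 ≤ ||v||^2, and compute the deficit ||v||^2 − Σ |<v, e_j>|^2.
Σ |<v, e_j>|^2 = 20; ||v||^2 = 20; deficit = 0

Write each e_j = u_j / sqrt(<u_j, u_j>) where u_j is the displayed integer vector. Then <v, e_j> = <v, u_j> / sqrt(<u_j, u_j>), so |<v, e_j>|^2 = <v, u_j>^2 / <u_j, u_j>.
Coefficients: <v, e_1> = -4/sqrt(2), <v, e_2> = 20/sqrt(38), <v, e_3> = 28/sqrt(532).
Square and sum: Σ |<v, e_j>|^2 = 20.
Compute ||v||^2 = v·v = 20.
Deficit = 20 − 20 = 0 ≥ 0, confirming Bessel's inequality. (The deficit equals ||v − Σ <v,e_j> e_j||^2, the squared distance from v to span{e_j}.)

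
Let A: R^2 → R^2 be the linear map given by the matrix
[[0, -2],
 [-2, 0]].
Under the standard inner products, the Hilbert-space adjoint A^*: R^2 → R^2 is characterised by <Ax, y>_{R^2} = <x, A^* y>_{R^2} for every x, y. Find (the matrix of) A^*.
A^* = A^T =
[[0, -2],
 [-2, 0]]

For real matrices with standard dot products, the defining identity <Ax, y> = <x, A^* y> gives (Ax)^T y = x^T (A^*) y, i.e. x^T A^T y = x^T (A^*) y. Since this holds for all x, y, we must have A^* = A^T. Therefore
A^* =
[[0, -2],
 [-2, 0]].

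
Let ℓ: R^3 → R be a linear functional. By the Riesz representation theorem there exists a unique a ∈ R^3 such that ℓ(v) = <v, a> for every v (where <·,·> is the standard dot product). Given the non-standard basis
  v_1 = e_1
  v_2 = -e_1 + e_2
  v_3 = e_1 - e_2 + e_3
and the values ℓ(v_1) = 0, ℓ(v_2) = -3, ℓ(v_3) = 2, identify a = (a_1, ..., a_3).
a = (0, -3, -1)

Write a = (a_1, ..., a_3) in the standard basis. For each basis vector v_i, ℓ(v_i) = <v_i, a> is a linear equation in the a_j's. Collect the n equations into a matrix system V a = ℓ, where row i of V is v_i (expressed in the standard basis). Since V is invertible (lower-triangular with 1s on the diagonal, up to permutation), solve by back-substitution:
  V =
[[1, 0, 0],
 [-1, 1, 0],
 [1, -1, 1]]
  V a = (0, -3, 2)
Solving gives a = (0, -3, -1).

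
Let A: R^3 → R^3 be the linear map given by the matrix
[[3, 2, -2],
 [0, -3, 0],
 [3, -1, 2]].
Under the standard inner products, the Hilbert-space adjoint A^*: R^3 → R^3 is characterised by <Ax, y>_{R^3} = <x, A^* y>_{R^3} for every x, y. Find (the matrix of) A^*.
A^* = A^T =
[[3, 0, 3],
 [2, -3, -1],
 [-2, 0, 2]]

For real matrices with standard dot products, the defining identity <Ax, y> = <x, A^* y> gives (Ax)^T y = x^T (A^*) y, i.e. x^T A^T y = x^T (A^*) y. Since this holds for all x, y, we must have A^* = A^T. Therefore
A^* =
[[3, 0, 3],
 [2, -3, -1],
 [-2, 0, 2]].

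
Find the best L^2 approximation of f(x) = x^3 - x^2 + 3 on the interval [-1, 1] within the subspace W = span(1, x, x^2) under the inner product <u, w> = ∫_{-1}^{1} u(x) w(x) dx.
g(x) = -x^2 + 3*x/5 + 3

The best approximation g ∈ W is the orthogonal projection of f onto W. Writing g = a_0 + a_1 x + a_2 x^2, the coefficients solve the normal equations G · a = b where
  G_{ij} = <φ_i, φ_j> and b_i = <f, φ_i>, with φ_0 = 1, φ_1 = x, φ_2 = x^2.
G =
  [2, 0, 2/3]
  [0, 2/3, 0]
  [2/3, 0, 2/5],
b = (16/3, 2/5, 8/5).
Solving gives a_0 = 3, a_1 = 3/5, a_2 = -1, so
  g(x) = -x^2 + 3*x/5 + 3.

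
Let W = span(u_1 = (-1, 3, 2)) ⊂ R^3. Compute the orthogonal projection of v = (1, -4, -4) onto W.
proj_W(v) = (3/2, -9/2, -3)

Set up U = [u_1 | ... | u_1] ∈ R^(3×1). The projector onto W = col(U) is P = U (U^T U)^(-1) U^T.
Compute U^T U =
  [14],
and U^T v = (-21).
Solve U^T U · c = U^T v for the coefficients: c = (-3/2). The projection is proj_W(v) = U c.
Check: (v - proj_W(v)) · u_1 = 0  (should be 0).
Result: proj_W(v) = (3/2, -9/2, -3).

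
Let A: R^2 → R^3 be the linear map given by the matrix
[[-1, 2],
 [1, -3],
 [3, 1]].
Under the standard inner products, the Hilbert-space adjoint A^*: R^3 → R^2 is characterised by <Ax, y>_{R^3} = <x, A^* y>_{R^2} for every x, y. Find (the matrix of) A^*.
A^* = A^T =
[[-1, 1, 3],
 [2, -3, 1]]

For real matrices with standard dot products, the defining identity <Ax, y> = <x, A^* y> gives (Ax)^T y = x^T (A^*) y, i.e. x^T A^T y = x^T (A^*) y. Since this holds for all x, y, we must have A^* = A^T. Therefore
A^* =
[[-1, 1, 3],
 [2, -3, 1]].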